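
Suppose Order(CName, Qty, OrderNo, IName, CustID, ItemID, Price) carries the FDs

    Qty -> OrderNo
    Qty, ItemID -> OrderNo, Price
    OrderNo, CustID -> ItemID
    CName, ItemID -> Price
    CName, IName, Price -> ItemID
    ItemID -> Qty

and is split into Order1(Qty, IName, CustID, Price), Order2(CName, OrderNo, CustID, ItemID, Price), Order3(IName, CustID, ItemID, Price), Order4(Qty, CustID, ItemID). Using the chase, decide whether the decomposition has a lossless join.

No

Chase test. Columns are CName, Qty, OrderNo, IName, CustID, ItemID, Price; row i has aⱼ where attribute j ∈ Orderi, else bᵢⱼ.
Initial tableau (one row per fragment):
  row 1: b11 a2 b13 a4 a5 b16 a7
  row 2: a1 b22 a3 b24 a5 a6 a7
  row 3: b31 b32 b33 a4 a5 a6 a7
  row 4: b41 a2 b43 b44 a5 a6 b47
Rows 1 and 4 agree on Qty; apply Qty→OrderNo and equate their OrderNo entries.
Rows 1 and 4 agree on OrderNo, CustID; apply OrderNo, CustID→ItemID and equate their ItemID entries.
Rows 1 and 2 agree on ItemID; apply ItemID→Qty and equate their Qty entries.
Rows 1 and 3 agree on ItemID; apply ItemID→Qty and equate their Qty entries.
Rows 1 and 2 agree on Qty; apply Qty→OrderNo and equate their OrderNo entries.
Rows 1 and 3 agree on Qty; apply Qty→OrderNo and equate their OrderNo entries.
Rows 1 and 4 agree on Qty, ItemID; apply Qty, ItemID→OrderNo, Price and equate their OrderNo, Price entries.
No row becomes fully distinguished — the join is lossy.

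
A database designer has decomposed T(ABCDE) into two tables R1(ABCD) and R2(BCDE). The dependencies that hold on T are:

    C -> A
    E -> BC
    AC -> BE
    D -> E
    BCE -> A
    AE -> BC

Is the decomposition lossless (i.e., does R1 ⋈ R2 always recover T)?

Common attributes: R1 ∩ R2 = {BCD}.
Closure of {BCD}: C → A applies, adding A; AC → BE applies, adding E. So (BCD)⁺ = {ABCDE}.
This closure contains every attribute of R1, so R1 ∩ R2 → R1. The join is lossless.

Yes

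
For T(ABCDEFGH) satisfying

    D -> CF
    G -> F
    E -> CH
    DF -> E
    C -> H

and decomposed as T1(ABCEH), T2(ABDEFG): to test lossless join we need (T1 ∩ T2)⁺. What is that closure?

ABCEH

T1 ∩ T2 = {ABE}.
E → CH applies, adding CH
Closure: {ABCEH}.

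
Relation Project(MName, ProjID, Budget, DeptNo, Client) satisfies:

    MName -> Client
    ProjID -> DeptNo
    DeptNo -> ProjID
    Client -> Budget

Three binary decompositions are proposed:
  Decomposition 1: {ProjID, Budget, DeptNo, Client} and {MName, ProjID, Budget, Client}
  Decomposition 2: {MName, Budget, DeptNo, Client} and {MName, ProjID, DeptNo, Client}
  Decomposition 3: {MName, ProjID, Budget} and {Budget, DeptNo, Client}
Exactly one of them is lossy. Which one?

Decomposition 3

Decomposition 1: common = {ProjID, Budget, Client}, closure = {ProjID, Budget, DeptNo, Client} → lossless.
Decomposition 2: common = {MName, DeptNo, Client}, closure = {MName, ProjID, Budget, DeptNo, Client} → lossless.
Decomposition 3: common = {Budget}, closure = {Budget} → lossy.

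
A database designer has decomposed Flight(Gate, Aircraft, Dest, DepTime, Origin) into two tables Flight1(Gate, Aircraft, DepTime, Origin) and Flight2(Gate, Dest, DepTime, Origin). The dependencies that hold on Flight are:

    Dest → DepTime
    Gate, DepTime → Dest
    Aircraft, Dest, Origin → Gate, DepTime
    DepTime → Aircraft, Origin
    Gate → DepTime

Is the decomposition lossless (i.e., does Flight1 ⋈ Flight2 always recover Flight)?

Yes

Common attributes: Flight1 ∩ Flight2 = {Gate, DepTime, Origin}.
Closure of {Gate, DepTime, Origin}: Gate, DepTime → Dest applies, adding Dest; DepTime → Aircraft, Origin applies, adding Aircraft. So (Gate, DepTime, Origin)⁺ = {Gate, Aircraft, Dest, DepTime, Origin}.
This closure contains every attribute of Flight1, so Flight1 ∩ Flight2 → Flight1. The join is lossless.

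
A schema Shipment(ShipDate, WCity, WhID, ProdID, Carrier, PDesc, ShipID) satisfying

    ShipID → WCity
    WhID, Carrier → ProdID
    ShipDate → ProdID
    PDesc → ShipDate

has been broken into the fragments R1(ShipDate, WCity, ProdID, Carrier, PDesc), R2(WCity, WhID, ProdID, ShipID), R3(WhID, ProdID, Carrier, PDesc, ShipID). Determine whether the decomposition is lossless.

Yes

Chase test. Columns are ShipDate, WCity, WhID, ProdID, Carrier, PDesc, ShipID; row i has aⱼ where attribute j ∈ Ri, else bᵢⱼ.
Initial tableau (one row per fragment):
  row 1: a1 a2 b13 a4 a5 a6 b17
  row 2: b21 a2 a3 a4 b25 b26 a7
  row 3: b31 b32 a3 a4 a5 a6 a7
Rows 2 and 3 agree on ShipID; apply ShipID→WCity and equate their WCity entries.
Rows 1 and 3 agree on PDesc; apply PDesc→ShipDate and equate their ShipDate entries.
Row 3 is now all distinguished symbols — the join is lossless.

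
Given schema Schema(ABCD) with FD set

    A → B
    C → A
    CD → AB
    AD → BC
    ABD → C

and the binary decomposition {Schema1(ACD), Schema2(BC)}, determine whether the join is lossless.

Yes

Common attributes: Schema1 ∩ Schema2 = {C}.
Closure of {C}: C → A applies, adding A; A → B applies, adding B. So (C)⁺ = {ABC}.
This closure contains every attribute of Schema2, so Schema1 ∩ Schema2 → Schema2. The join is lossless.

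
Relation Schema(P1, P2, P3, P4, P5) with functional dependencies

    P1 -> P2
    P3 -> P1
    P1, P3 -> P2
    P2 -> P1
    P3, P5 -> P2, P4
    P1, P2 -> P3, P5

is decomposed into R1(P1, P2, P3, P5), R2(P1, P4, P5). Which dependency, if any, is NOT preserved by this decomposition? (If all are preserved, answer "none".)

none

P1 → P2 lies within R1.
P3 → P1 lies within R1.
P1, P3 → P2 lies within R1.
P2 → P1 lies within R1.
P3, P5 → P2, P4: restricted closure across fragments reaches P2, P4.
P1, P2 → P3, P5 lies within R1.
Every dependency is enforceable on the fragments, so the decomposition is dependency-preserving.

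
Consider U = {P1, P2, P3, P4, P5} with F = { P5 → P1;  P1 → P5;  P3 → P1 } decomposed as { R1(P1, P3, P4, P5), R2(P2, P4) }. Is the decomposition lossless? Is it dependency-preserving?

Lossless test: (P4)⁺ = {P4}, which is a superkey of neither fragment — lossy.
Dependency preservation: every FD's attributes lie within a single fragment, so each can be enforced locally — preserved.

lossy but dependency-preserving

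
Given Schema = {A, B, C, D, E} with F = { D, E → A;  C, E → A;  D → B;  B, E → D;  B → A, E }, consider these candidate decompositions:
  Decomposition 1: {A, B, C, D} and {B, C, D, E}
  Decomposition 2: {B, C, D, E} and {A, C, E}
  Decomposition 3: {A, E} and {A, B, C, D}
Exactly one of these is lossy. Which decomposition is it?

Decomposition 3

Decomposition 1: common = {B, C, D}, closure = {A, B, C, D, E} → lossless.
Decomposition 2: common = {C, E}, closure = {A, C, E} → lossless.
Decomposition 3: common = {A}, closure = {A} → lossy.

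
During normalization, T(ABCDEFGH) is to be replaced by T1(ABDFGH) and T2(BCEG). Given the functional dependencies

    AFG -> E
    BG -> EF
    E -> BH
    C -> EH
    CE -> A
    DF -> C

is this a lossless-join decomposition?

Common attributes: T1 ∩ T2 = {BG}.
Closure of {BG}: BG → EF applies, adding EF; E → BH applies, adding H. So (BG)⁺ = {BEFGH}.
The closure contains neither all of T1 = {ABDFGH} nor all of T2 = {BCEG}, so the common attributes are not a superkey of either fragment. The join is lossy.

No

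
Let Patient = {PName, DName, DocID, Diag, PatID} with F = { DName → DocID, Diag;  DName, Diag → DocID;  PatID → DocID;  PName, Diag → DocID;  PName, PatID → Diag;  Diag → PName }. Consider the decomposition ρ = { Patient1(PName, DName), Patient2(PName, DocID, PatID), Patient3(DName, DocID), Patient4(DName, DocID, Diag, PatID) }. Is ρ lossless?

Yes

Chase test. Columns are PName, DName, DocID, Diag, PatID; row i has aⱼ where attribute j ∈ Patienti, else bᵢⱼ.
Initial tableau (one row per fragment):
  row 1: a1 a2 b13 b14 b15
  row 2: a1 b22 a3 b24 a5
  row 3: b31 a2 a3 b34 b35
  row 4: b41 a2 a3 a4 a5
Rows 1 and 3 agree on DName; apply DName→DocID, Diag and equate their DocID, Diag entries.
Rows 1 and 4 agree on DName; apply DName→DocID, Diag and equate their DocID, Diag entries.
Rows 1 and 3 agree on Diag; apply Diag→PName and equate their PName entries.
Rows 1 and 4 agree on Diag; apply Diag→PName and equate their PName entries.
Rows 2 and 4 agree on PName, PatID; apply PName, PatID→Diag and equate their Diag entries.
Row 4 is now all distinguished symbols — the join is lossless.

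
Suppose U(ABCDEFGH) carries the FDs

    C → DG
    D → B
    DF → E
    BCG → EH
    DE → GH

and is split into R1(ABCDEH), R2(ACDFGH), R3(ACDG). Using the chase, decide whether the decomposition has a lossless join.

Chase test. Columns are ABCDEFGH; row i has aⱼ where attribute j ∈ Ri, else bᵢⱼ.
Initial tableau (one row per fragment):
  row 1: a1 a2 a3 a4 a5 b16 b17 a8
  row 2: a1 b22 a3 a4 b25 a6 a7 a8
  row 3: a1 b32 a3 a4 b35 b36 a7 b38
Rows 1 and 2 agree on C; apply C→DG and equate their DG entries.
Rows 1 and 2 agree on D; apply D→B and equate their B entries.
Rows 1 and 3 agree on D; apply D→B and equate their B entries.
Rows 1 and 2 agree on BCG; apply BCG→EH and equate their EH entries.
Rows 1 and 3 agree on BCG; apply BCG→EH and equate their EH entries.
Row 2 is now all distinguished symbols — the join is lossless.

Yes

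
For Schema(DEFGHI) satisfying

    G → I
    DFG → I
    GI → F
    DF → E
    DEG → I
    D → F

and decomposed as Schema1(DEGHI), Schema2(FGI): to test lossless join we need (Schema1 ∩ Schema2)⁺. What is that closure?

Schema1 ∩ Schema2 = {GI}.
GI → F applies, adding F
Closure: {FGI}.

FGI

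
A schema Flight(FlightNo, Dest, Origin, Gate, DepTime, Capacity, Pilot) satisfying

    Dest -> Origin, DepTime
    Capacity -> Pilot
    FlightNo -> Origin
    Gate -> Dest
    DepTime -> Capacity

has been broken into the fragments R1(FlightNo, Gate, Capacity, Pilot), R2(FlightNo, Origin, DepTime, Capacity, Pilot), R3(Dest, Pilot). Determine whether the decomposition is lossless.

No

Chase test. Columns are FlightNo, Dest, Origin, Gate, DepTime, Capacity, Pilot; row i has aⱼ where attribute j ∈ Ri, else bᵢⱼ.
Initial tableau (one row per fragment):
  row 1: a1 b12 b13 a4 b15 a6 a7
  row 2: a1 b22 a3 b24 a5 a6 a7
  row 3: b31 a2 b33 b34 b35 b36 a7
Rows 1 and 2 agree on FlightNo; apply FlightNo→Origin and equate their Origin entries.
No row becomes fully distinguished — the join is lossy.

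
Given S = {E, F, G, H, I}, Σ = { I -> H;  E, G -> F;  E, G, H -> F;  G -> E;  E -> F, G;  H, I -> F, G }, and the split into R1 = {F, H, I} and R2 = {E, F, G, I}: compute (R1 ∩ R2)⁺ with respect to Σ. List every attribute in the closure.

E, F, G, H, I

R1 ∩ R2 = {F, I}.
I → H applies, adding H
H, I → F, G applies, adding G
G → E applies, adding E
Closure: {E, F, G, H, I}.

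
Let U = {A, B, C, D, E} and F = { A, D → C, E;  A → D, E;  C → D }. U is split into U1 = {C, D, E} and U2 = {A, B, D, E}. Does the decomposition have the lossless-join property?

Common attributes: U1 ∩ U2 = {D, E}.
No dependency enlarges {D, E}, so (D, E)⁺ = {D, E}.
The closure contains neither all of U1 = {C, D, E} nor all of U2 = {A, B, D, E}, so the common attributes are not a superkey of either fragment. The join is lossy.

No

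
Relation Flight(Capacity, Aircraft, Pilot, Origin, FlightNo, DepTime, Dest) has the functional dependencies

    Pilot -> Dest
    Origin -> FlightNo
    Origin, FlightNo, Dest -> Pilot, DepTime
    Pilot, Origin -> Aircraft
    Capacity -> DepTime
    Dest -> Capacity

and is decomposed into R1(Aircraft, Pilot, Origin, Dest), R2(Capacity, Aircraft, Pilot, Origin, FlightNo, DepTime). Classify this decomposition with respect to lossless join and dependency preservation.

lossless but not dependency-preserving

Lossless test: (Aircraft, Pilot, Origin)⁺ = {Capacity, Aircraft, Pilot, Origin, FlightNo, DepTime, Dest}, which contains all of one fragment — lossless.
Dependency preservation: the restricted closure of {Dest} across the fragments never reaches {Capacity}, so Dest → Capacity cannot be enforced without a join — not preserved.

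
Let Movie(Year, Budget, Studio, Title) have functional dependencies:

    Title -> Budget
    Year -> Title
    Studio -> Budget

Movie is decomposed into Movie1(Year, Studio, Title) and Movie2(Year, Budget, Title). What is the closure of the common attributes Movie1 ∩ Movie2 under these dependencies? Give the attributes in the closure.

Movie1 ∩ Movie2 = {Year, Title}.
Title → Budget applies, adding Budget
Closure: {Year, Budget, Title}.

Year, Budget, Title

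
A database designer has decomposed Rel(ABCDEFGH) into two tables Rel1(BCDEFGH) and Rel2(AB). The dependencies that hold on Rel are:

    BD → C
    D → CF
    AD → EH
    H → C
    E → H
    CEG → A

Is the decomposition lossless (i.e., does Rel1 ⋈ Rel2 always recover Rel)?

No

Common attributes: Rel1 ∩ Rel2 = {B}.
No dependency enlarges {B}, so (B)⁺ = {B}.
The closure contains neither all of Rel1 = {BCDEFGH} nor all of Rel2 = {AB}, so the common attributes are not a superkey of either fragment. The join is lossy.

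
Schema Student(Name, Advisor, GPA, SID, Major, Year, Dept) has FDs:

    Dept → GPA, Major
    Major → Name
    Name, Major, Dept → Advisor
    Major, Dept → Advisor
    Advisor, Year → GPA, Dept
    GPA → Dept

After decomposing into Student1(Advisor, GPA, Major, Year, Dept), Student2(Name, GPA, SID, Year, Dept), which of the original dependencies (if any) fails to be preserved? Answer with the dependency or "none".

Major → Name

Check Major → Name: no single fragment contains all of {Name, Major}, and the restricted closure of {Major} across the fragments never reaches {Name}.
Dept → GPA, Major is preserved.
Name, Major, Dept → Advisor is preserved.
Major, Dept → Advisor is preserved.
Advisor, Year → GPA, Dept is preserved.
GPA → Dept is preserved.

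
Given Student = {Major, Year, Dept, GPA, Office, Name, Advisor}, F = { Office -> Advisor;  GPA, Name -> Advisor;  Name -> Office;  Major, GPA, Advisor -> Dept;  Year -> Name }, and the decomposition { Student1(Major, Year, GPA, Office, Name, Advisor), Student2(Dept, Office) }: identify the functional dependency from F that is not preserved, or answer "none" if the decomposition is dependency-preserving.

Check Major, GPA, Advisor → Dept: no single fragment contains all of {Major, Dept, GPA, Advisor}, and the restricted closure of {Major, GPA, Advisor} across the fragments never reaches {Dept}.
Office → Advisor is preserved.
GPA, Name → Advisor is preserved.
Name → Office is preserved.
Year → Name is preserved.

Major, GPA, Advisor -> Dept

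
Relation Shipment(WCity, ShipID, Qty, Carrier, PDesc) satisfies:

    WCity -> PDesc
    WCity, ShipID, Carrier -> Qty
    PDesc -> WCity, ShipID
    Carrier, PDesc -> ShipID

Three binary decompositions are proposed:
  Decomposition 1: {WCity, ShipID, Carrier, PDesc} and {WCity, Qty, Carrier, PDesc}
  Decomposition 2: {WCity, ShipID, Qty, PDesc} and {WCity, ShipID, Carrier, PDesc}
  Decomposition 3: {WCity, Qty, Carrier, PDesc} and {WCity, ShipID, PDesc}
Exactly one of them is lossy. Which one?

Decomposition 1: common = {WCity, Carrier, PDesc}, closure = {WCity, ShipID, Qty, Carrier, PDesc} → lossless.
Decomposition 2: common = {WCity, ShipID, PDesc}, closure = {WCity, ShipID, PDesc} → lossy.
Decomposition 3: common = {WCity, PDesc}, closure = {WCity, ShipID, PDesc} → lossless.

Decomposition 2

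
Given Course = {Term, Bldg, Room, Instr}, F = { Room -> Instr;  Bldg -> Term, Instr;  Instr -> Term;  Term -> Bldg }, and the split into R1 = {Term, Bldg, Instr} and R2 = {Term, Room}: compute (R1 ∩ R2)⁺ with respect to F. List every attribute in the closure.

R1 ∩ R2 = {Term}.
Term → Bldg applies, adding Bldg
Bldg → Term, Instr applies, adding Instr
Closure: {Term, Bldg, Instr}.

Term, Bldg, Instr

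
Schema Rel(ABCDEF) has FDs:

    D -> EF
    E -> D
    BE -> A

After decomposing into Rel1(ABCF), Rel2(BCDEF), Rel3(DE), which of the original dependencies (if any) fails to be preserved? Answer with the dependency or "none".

BE -> A

Check BE → A: no single fragment contains all of {ABE}, and the restricted closure of {BE} across the fragments never reaches {A}.
D → EF is preserved.
E → D is preserved.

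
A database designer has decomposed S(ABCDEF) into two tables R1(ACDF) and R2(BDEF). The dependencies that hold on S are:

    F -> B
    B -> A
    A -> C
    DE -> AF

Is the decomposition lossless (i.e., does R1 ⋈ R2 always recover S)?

Yes

Common attributes: R1 ∩ R2 = {DF}.
Closure of {DF}: F → B applies, adding B; B → A applies, adding A; A → C applies, adding C. So (DF)⁺ = {ABCDF}.
This closure contains every attribute of R1, so R1 ∩ R2 → R1. The join is lossless.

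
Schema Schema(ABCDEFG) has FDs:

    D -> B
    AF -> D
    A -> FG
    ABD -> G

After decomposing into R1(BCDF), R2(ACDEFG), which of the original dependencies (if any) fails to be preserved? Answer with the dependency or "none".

D → B lies within R1.
AF → D lies within R2.
A → FG lies within R2.
ABD → G: restricted closure across fragments reaches G.
Every dependency is enforceable on the fragments, so the decomposition is dependency-preserving.

none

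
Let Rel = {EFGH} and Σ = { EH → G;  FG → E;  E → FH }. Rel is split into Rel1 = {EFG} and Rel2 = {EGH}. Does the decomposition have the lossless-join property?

Common attributes: Rel1 ∩ Rel2 = {EG}.
Closure of {EG}: E → FH applies, adding FH. So (EG)⁺ = {EFGH}.
This closure contains every attribute of Rel1, so Rel1 ∩ Rel2 → Rel1. The join is lossless.

Yes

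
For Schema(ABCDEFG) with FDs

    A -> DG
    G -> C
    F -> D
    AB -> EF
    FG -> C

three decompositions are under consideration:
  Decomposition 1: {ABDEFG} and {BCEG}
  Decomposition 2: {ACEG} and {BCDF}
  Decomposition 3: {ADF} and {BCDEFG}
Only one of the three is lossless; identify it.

Decomposition 1

Decomposition 1: common = {BEG}, closure = {BCEG} → lossless.
Decomposition 2: common = {C}, closure = {C} → lossy.
Decomposition 3: common = {DF}, closure = {DF} → lossy.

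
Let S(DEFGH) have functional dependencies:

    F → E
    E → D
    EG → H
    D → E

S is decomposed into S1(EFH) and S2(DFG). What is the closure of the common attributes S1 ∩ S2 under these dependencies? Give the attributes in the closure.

DEF

S1 ∩ S2 = {F}.
F → E applies, adding E
E → D applies, adding D
Closure: {DEF}.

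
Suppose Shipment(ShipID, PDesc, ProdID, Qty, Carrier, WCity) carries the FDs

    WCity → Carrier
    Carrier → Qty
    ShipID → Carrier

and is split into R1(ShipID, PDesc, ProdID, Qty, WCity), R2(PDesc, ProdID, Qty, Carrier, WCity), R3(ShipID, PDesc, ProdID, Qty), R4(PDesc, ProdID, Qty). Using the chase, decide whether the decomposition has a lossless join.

Yes

Chase test. Columns are ShipID, PDesc, ProdID, Qty, Carrier, WCity; row i has aⱼ where attribute j ∈ Ri, else bᵢⱼ.
Initial tableau (one row per fragment):
  row 1: a1 a2 a3 a4 b15 a6
  row 2: b21 a2 a3 a4 a5 a6
  row 3: a1 a2 a3 a4 b35 b36
  row 4: b41 a2 a3 a4 b45 b46
Rows 1 and 2 agree on WCity; apply WCity→Carrier and equate their Carrier entries.
Rows 1 and 3 agree on ShipID; apply ShipID→Carrier and equate their Carrier entries.
Row 1 is now all distinguished symbols — the join is lossless.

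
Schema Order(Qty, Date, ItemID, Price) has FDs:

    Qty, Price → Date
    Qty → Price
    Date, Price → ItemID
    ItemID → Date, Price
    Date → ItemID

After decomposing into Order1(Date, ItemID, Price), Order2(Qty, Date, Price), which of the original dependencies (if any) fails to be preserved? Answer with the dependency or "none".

none

Qty, Price → Date lies within Order2.
Qty → Price lies within Order2.
Date, Price → ItemID lies within Order1.
ItemID → Date, Price lies within Order1.
Date → ItemID lies within Order1.
Every dependency is enforceable on the fragments, so the decomposition is dependency-preserving.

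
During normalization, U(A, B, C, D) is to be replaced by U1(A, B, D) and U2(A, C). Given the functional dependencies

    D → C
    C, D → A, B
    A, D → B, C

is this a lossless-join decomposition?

No

Common attributes: U1 ∩ U2 = {A}.
No dependency enlarges {A}, so (A)⁺ = {A}.
The closure contains neither all of U1 = {A, B, D} nor all of U2 = {A, C}, so the common attributes are not a superkey of either fragment. The join is lossy.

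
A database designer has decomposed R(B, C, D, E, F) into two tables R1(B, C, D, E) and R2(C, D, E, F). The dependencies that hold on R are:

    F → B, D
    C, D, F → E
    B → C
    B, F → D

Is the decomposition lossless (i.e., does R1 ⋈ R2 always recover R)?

Common attributes: R1 ∩ R2 = {C, D, E}.
No dependency enlarges {C, D, E}, so (C, D, E)⁺ = {C, D, E}.
The closure contains neither all of R1 = {B, C, D, E} nor all of R2 = {C, D, E, F}, so the common attributes are not a superkey of either fragment. The join is lossy.

No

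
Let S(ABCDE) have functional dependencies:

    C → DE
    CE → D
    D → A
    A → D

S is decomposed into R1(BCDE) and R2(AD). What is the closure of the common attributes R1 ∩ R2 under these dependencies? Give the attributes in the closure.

AD

R1 ∩ R2 = {D}.
D → A applies, adding A
Closure: {AD}.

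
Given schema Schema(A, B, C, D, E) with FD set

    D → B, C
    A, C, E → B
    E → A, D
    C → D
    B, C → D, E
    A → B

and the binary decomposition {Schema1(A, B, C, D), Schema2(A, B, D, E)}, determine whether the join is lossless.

Common attributes: Schema1 ∩ Schema2 = {A, B, D}.
Closure of {A, B, D}: D → B, C applies, adding C; B, C → D, E applies, adding E. So (A, B, D)⁺ = {A, B, C, D, E}.
This closure contains every attribute of Schema1, so Schema1 ∩ Schema2 → Schema1. The join is lossless.

Yes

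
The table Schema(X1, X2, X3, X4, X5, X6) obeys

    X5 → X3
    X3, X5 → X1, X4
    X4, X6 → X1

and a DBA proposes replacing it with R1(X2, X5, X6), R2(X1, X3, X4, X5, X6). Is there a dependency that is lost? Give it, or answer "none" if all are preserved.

none

X5 → X3 lies within R2.
X3, X5 → X1, X4 lies within R2.
X4, X6 → X1 lies within R2.
Every dependency is enforceable on the fragments, so the decomposition is dependency-preserving.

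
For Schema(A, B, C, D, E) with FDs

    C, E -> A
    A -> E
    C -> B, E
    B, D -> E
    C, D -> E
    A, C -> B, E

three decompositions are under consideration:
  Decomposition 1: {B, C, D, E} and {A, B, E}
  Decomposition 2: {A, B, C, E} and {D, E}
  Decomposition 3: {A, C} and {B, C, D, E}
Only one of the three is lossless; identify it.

Decomposition 3

Decomposition 1: common = {B, E}, closure = {B, E} → lossy.
Decomposition 2: common = {E}, closure = {E} → lossy.
Decomposition 3: common = {C}, closure = {A, B, C, E} → lossless.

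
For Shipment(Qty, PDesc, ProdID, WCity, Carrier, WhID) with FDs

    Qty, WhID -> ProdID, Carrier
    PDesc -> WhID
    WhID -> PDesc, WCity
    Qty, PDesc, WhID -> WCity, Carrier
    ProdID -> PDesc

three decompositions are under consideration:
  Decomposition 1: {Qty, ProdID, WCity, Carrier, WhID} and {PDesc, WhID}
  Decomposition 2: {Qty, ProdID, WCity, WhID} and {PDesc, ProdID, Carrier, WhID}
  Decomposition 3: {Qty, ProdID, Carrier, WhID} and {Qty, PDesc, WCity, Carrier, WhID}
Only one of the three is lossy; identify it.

Decomposition 2

Decomposition 1: common = {WhID}, closure = {PDesc, WCity, WhID} → lossless.
Decomposition 2: common = {ProdID, WhID}, closure = {PDesc, ProdID, WCity, WhID} → lossy.
Decomposition 3: common = {Qty, Carrier, WhID}, closure = {Qty, PDesc, ProdID, WCity, Carrier, WhID} → lossless.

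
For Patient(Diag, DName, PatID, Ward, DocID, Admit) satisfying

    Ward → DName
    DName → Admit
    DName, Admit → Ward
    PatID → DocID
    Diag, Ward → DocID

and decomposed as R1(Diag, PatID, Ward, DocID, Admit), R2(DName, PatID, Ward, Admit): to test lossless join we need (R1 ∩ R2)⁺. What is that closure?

DName, PatID, Ward, DocID, Admit

R1 ∩ R2 = {PatID, Ward, Admit}.
Ward → DName applies, adding DName
PatID → DocID applies, adding DocID
Closure: {DName, PatID, Ward, DocID, Admit}.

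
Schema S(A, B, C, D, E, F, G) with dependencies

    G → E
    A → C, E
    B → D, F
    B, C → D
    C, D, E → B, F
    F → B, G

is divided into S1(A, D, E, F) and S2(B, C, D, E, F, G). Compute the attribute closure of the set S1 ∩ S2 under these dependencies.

B, D, E, F, G

S1 ∩ S2 = {D, E, F}.
F → B, G applies, adding B, G
Closure: {B, D, E, F, G}.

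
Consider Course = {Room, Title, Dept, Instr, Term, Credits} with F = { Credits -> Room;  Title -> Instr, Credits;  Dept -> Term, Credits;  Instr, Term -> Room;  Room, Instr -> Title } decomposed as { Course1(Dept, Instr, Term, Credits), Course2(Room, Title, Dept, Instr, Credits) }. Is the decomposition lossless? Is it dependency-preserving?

lossless and dependency-preserving

Lossless test: (Dept, Instr, Credits)⁺ = {Room, Title, Dept, Instr, Term, Credits}, which contains all of one fragment — lossless.
Dependency preservation: Instr, Term → Room is not contained in any single fragment, but the restricted closure of its left-hand side across the fragments still reaches the right-hand side; the remaining FDs each lie inside some fragment. All dependencies are preserved.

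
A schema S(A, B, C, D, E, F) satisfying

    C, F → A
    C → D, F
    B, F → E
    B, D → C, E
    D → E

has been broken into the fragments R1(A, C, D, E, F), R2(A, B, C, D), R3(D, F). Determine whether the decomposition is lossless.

Chase test. Columns are A, B, C, D, E, F; row i has aⱼ where attribute j ∈ Ri, else bᵢⱼ.
Initial tableau (one row per fragment):
  row 1: a1 b12 a3 a4 a5 a6
  row 2: a1 a2 a3 a4 b25 b26
  row 3: b31 b32 b33 a4 b35 a6
Rows 1 and 2 agree on C; apply C→D, F and equate their D, F entries.
Rows 1 and 2 agree on D; apply D→E and equate their E entries.
Rows 1 and 3 agree on D; apply D→E and equate their E entries.
Row 2 is now all distinguished symbols — the join is lossless.

Yes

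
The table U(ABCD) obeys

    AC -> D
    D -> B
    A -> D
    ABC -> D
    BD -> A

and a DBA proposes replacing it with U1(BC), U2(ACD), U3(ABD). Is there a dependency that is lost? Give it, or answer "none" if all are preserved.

none

AC → D lies within U2.
D → B lies within U3.
A → D lies within U2.
ABC → D: restricted closure across fragments reaches D.
BD → A lies within U3.
Every dependency is enforceable on the fragments, so the decomposition is dependency-preserving.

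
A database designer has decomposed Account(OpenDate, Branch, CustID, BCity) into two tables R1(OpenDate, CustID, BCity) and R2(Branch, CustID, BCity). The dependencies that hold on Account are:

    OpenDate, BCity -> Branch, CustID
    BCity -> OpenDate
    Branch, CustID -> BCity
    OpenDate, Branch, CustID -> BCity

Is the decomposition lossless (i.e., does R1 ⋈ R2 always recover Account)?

Common attributes: R1 ∩ R2 = {CustID, BCity}.
Closure of {CustID, BCity}: BCity → OpenDate applies, adding OpenDate; OpenDate, BCity → Branch, CustID applies, adding Branch. So (CustID, BCity)⁺ = {OpenDate, Branch, CustID, BCity}.
This closure contains every attribute of R1, so R1 ∩ R2 → R1. The join is lossless.

Yes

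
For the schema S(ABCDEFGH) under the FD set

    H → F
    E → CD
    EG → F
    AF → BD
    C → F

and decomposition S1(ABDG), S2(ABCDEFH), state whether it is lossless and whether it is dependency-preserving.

Lossless test: (ABD)⁺ = {ABD}, which is a superkey of neither fragment — lossy.
Dependency preservation: EG → F is not contained in any single fragment, but the restricted closure of its left-hand side across the fragments still reaches the right-hand side; the remaining FDs each lie inside some fragment. All dependencies are preserved.

lossy but dependency-preserving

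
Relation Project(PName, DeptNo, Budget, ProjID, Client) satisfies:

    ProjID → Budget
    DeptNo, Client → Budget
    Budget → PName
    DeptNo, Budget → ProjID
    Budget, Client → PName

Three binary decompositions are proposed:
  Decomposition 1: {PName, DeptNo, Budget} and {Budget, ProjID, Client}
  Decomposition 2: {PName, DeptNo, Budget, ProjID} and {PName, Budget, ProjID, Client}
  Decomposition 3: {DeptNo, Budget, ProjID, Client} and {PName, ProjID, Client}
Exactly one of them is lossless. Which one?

Decomposition 1: common = {Budget}, closure = {PName, Budget} → lossy.
Decomposition 2: common = {PName, Budget, ProjID}, closure = {PName, Budget, ProjID} → lossy.
Decomposition 3: common = {ProjID, Client}, closure = {PName, Budget, ProjID, Client} → lossless.

Decomposition 3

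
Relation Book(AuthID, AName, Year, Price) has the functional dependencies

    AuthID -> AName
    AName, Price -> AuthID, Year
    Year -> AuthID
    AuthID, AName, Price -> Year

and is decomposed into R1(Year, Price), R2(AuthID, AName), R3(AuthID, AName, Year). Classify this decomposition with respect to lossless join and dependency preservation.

lossless but not dependency-preserving

Lossless test (chase): Rows 1 and 3 agree on Year; apply Year→AuthID and equate their AuthID entries. Rows 1 and 2 agree on AuthID; apply AuthID→AName and equate their AName entries. Row 1 is now all distinguished symbols — the join is lossless.
Dependency preservation: the restricted closure of {AName, Price} across the fragments never reaches {AuthID, Year}, so AName, Price → AuthID, Year cannot be enforced without a join — not preserved.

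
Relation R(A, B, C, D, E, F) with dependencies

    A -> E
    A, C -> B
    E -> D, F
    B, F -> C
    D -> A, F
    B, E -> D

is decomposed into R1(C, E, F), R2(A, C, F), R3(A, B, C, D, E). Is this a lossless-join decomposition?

Yes

Chase test. Columns are A, B, C, D, E, F; row i has aⱼ where attribute j ∈ Ri, else bᵢⱼ.
Initial tableau (one row per fragment):
  row 1: b11 b12 a3 b14 a5 a6
  row 2: a1 b22 a3 b24 b25 a6
  row 3: a1 a2 a3 a4 a5 b36
Rows 2 and 3 agree on A; apply A→E and equate their E entries.
Rows 2 and 3 agree on A, C; apply A, C→B and equate their B entries.
Rows 1 and 2 agree on E; apply E→D, F and equate their D, F entries.
Rows 1 and 3 agree on E; apply E→D, F and equate their D, F entries.
Rows 1 and 2 agree on D; apply D→A, F and equate their A, F entries.
Rows 1 and 2 agree on A, C; apply A, C→B and equate their B entries.
Row 1 is now all distinguished symbols — the join is lossless.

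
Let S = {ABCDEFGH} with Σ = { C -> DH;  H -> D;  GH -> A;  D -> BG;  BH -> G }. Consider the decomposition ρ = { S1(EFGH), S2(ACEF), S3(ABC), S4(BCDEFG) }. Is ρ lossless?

Chase test. Columns are ABCDEFGH; row i has aⱼ where attribute j ∈ Si, else bᵢⱼ.
Initial tableau (one row per fragment):
  row 1: b11 b12 b13 b14 a5 a6 a7 a8
  row 2: a1 b22 a3 b24 a5 a6 b27 b28
  row 3: a1 a2 a3 b34 b35 b36 b37 b38
  row 4: b41 a2 a3 a4 a5 a6 a7 b48
Rows 2 and 3 agree on C; apply C→DH and equate their DH entries.
Rows 2 and 4 agree on C; apply C→DH and equate their DH entries.
Rows 2 and 3 agree on D; apply D→BG and equate their BG entries.
Rows 2 and 4 agree on D; apply D→BG and equate their BG entries.
Rows 2 and 4 agree on GH; apply GH→A and equate their A entries.
No row becomes fully distinguished — the join is lossy.

No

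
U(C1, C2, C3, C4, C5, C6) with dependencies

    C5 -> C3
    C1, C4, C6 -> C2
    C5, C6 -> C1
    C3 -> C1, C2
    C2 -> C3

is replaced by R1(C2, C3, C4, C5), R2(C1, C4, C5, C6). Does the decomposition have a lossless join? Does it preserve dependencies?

Lossless test: (C4, C5)⁺ = {C1, C2, C3, C4, C5}, which contains all of one fragment — lossless.
Dependency preservation: the restricted closure of {C1, C4, C6} across the fragments never reaches {C2}, so C1, C4, C6 → C2 cannot be enforced without a join — not preserved.

lossless but not dependency-preserving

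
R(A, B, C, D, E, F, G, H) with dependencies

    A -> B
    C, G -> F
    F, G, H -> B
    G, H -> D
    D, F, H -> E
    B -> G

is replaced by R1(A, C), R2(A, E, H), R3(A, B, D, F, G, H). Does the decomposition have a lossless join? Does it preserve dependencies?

lossy and not dependency-preserving

Lossless test (chase): Rows 1 and 2 agree on A; apply A→B and equate their B entries. Rows 1 and 3 agree on A; apply A→B and equate their B entries. Rows 1 and 2 agree on B; apply B→G and equate their G entries. Rows 1 and 3 agree on B; apply B→G and equate their G entries. Rows 2 and 3 agree on G, H; apply G, H→D and equate their D entries. No row becomes fully distinguished — the join is lossy.
Dependency preservation: the restricted closure of {C, G} across the fragments never reaches {F}, so C, G → F cannot be enforced without a join — not preserved.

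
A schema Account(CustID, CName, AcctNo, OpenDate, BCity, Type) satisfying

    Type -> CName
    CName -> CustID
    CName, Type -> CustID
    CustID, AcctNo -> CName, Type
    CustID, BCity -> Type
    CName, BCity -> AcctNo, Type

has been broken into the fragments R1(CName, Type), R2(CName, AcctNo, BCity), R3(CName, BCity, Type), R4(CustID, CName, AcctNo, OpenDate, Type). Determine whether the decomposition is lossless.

No

Chase test. Columns are CustID, CName, AcctNo, OpenDate, BCity, Type; row i has aⱼ where attribute j ∈ Ri, else bᵢⱼ.
Initial tableau (one row per fragment):
  row 1: b11 a2 b13 b14 b15 a6
  row 2: b21 a2 a3 b24 a5 b26
  row 3: b31 a2 b33 b34 a5 a6
  row 4: a1 a2 a3 a4 b45 a6
Rows 1 and 2 agree on CName; apply CName→CustID and equate their CustID entries.
Rows 1 and 3 agree on CName; apply CName→CustID and equate their CustID entries.
Rows 1 and 4 agree on CName; apply CName→CustID and equate their CustID entries.
Rows 2 and 4 agree on CustID, AcctNo; apply CustID, AcctNo→CName, Type and equate their CName, Type entries.
Rows 2 and 3 agree on CName, BCity; apply CName, BCity→AcctNo, Type and equate their AcctNo, Type entries.
No row becomes fully distinguished — the join is lossy.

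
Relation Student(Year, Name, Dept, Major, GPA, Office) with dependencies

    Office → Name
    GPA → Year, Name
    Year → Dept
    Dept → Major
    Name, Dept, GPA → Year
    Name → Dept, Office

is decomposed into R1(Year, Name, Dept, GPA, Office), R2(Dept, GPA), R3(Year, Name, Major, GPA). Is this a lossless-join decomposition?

Yes

Chase test. Columns are Year, Name, Dept, Major, GPA, Office; row i has aⱼ where attribute j ∈ Ri, else bᵢⱼ.
Initial tableau (one row per fragment):
  row 1: a1 a2 a3 b14 a5 a6
  row 2: b21 b22 a3 b24 a5 b26
  row 3: a1 a2 b33 a4 a5 b36
Rows 1 and 2 agree on GPA; apply GPA→Year, Name and equate their Year, Name entries.
Rows 1 and 3 agree on Year; apply Year→Dept and equate their Dept entries.
Rows 1 and 2 agree on Dept; apply Dept→Major and equate their Major entries.
Rows 1 and 3 agree on Dept; apply Dept→Major and equate their Major entries.
Rows 1 and 2 agree on Name; apply Name→Dept, Office and equate their Dept, Office entries.
Rows 1 and 3 agree on Name; apply Name→Dept, Office and equate their Dept, Office entries.
Row 1 is now all distinguished symbols — the join is lossless.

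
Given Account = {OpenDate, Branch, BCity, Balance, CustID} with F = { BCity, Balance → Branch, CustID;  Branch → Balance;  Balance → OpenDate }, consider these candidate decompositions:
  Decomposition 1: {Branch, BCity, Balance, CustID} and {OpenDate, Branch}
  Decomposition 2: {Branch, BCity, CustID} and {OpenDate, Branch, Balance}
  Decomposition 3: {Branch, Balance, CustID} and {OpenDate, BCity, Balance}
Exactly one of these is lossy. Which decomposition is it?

Decomposition 3

Decomposition 1: common = {Branch}, closure = {OpenDate, Branch, Balance} → lossless.
Decomposition 2: common = {Branch}, closure = {OpenDate, Branch, Balance} → lossless.
Decomposition 3: common = {Balance}, closure = {OpenDate, Balance} → lossy.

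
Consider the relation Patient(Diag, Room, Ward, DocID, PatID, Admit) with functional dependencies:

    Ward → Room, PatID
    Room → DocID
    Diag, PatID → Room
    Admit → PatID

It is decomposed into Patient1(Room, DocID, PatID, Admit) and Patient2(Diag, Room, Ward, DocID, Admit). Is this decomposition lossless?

Yes

Common attributes: Patient1 ∩ Patient2 = {Room, DocID, Admit}.
Closure of {Room, DocID, Admit}: Admit → PatID applies, adding PatID. So (Room, DocID, Admit)⁺ = {Room, DocID, PatID, Admit}.
This closure contains every attribute of Patient1, so Patient1 ∩ Patient2 → Patient1. The join is lossless.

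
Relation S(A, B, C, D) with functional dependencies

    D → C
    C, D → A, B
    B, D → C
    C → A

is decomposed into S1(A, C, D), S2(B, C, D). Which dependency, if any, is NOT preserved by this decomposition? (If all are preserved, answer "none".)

D → C lies within S1.
C, D → A, B: restricted closure across fragments reaches A, B.
B, D → C lies within S2.
C → A lies within S1.
Every dependency is enforceable on the fragments, so the decomposition is dependency-preserving.

none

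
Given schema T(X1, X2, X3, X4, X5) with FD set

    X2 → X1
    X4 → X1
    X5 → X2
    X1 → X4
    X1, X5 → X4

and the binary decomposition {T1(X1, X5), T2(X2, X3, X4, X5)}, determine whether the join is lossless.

Common attributes: T1 ∩ T2 = {X5}.
Closure of {X5}: X5 → X2 applies, adding X2; X2 → X1 applies, adding X1; X1 → X4 applies, adding X4. So (X5)⁺ = {X1, X2, X4, X5}.
This closure contains every attribute of T1, so T1 ∩ T2 → T1. The join is lossless.

Yes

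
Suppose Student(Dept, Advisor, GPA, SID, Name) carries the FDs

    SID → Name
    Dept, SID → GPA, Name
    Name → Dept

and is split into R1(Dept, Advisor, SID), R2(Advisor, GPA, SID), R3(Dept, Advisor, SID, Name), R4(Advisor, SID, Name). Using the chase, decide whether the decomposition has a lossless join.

Yes

Chase test. Columns are Dept, Advisor, GPA, SID, Name; row i has aⱼ where attribute j ∈ Ri, else bᵢⱼ.
Initial tableau (one row per fragment):
  row 1: a1 a2 b13 a4 b15
  row 2: b21 a2 a3 a4 b25
  row 3: a1 a2 b33 a4 a5
  row 4: b41 a2 b43 a4 a5
Rows 1 and 2 agree on SID; apply SID→Name and equate their Name entries.
Rows 1 and 3 agree on SID; apply SID→Name and equate their Name entries.
Rows 1 and 3 agree on Dept, SID; apply Dept, SID→GPA, Name and equate their GPA, Name entries.
Rows 1 and 2 agree on Name; apply Name→Dept and equate their Dept entries.
Rows 1 and 4 agree on Name; apply Name→Dept and equate their Dept entries.
Rows 1 and 2 agree on Dept, SID; apply Dept, SID→GPA, Name and equate their GPA, Name entries.
Rows 1 and 4 agree on Dept, SID; apply Dept, SID→GPA, Name and equate their GPA, Name entries.
Row 1 is now all distinguished symbols — the join is lossless.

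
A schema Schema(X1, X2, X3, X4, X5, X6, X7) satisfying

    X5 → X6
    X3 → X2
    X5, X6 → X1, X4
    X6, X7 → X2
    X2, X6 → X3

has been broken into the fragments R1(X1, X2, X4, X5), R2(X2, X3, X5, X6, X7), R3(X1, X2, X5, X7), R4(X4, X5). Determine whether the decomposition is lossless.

Yes

Chase test. Columns are X1, X2, X3, X4, X5, X6, X7; row i has aⱼ where attribute j ∈ Ri, else bᵢⱼ.
Initial tableau (one row per fragment):
  row 1: a1 a2 b13 a4 a5 b16 b17
  row 2: b21 a2 a3 b24 a5 a6 a7
  row 3: a1 a2 b33 b34 a5 b36 a7
  row 4: b41 b42 b43 a4 a5 b46 b47
Rows 1 and 2 agree on X5; apply X5→X6 and equate their X6 entries.
Rows 1 and 3 agree on X5; apply X5→X6 and equate their X6 entries.
Rows 1 and 4 agree on X5; apply X5→X6 and equate their X6 entries.
Rows 1 and 2 agree on X5, X6; apply X5, X6→X1, X4 and equate their X1, X4 entries.
Rows 1 and 3 agree on X5, X6; apply X5, X6→X1, X4 and equate their X1, X4 entries.
Rows 1 and 4 agree on X5, X6; apply X5, X6→X1, X4 and equate their X1, X4 entries.
Rows 1 and 2 agree on X2, X6; apply X2, X6→X3 and equate their X3 entries.
Rows 1 and 3 agree on X2, X6; apply X2, X6→X3 and equate their X3 entries.
Row 2 is now all distinguished symbols — the join is lossless.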